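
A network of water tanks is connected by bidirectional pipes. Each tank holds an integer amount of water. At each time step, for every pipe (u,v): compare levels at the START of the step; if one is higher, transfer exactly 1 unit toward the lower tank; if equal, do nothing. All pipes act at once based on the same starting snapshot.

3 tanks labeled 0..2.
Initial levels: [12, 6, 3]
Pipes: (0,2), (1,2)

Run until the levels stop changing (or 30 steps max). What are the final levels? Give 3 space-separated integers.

Answer: 7 7 7

Derivation:
Step 1: flows [0->2,1->2] -> levels [11 5 5]
Step 2: flows [0->2,1=2] -> levels [10 5 6]
Step 3: flows [0->2,2->1] -> levels [9 6 6]
Step 4: flows [0->2,1=2] -> levels [8 6 7]
Step 5: flows [0->2,2->1] -> levels [7 7 7]
Step 6: flows [0=2,1=2] -> levels [7 7 7]
  -> stable (no change)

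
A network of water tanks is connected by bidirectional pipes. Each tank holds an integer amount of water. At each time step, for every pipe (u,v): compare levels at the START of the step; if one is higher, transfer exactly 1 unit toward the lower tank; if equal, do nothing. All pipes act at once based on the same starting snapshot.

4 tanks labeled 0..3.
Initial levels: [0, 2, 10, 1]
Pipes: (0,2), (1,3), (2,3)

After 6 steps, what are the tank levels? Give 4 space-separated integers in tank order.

Step 1: flows [2->0,1->3,2->3] -> levels [1 1 8 3]
Step 2: flows [2->0,3->1,2->3] -> levels [2 2 6 3]
Step 3: flows [2->0,3->1,2->3] -> levels [3 3 4 3]
Step 4: flows [2->0,1=3,2->3] -> levels [4 3 2 4]
Step 5: flows [0->2,3->1,3->2] -> levels [3 4 4 2]
Step 6: flows [2->0,1->3,2->3] -> levels [4 3 2 4]

Answer: 4 3 2 4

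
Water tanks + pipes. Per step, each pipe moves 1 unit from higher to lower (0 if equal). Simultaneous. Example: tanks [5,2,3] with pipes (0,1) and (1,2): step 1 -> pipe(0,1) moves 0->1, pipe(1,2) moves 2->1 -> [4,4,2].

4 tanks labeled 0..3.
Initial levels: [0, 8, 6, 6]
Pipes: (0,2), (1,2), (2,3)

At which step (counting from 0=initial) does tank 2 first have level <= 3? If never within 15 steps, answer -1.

Answer: 5

Derivation:
Step 1: flows [2->0,1->2,2=3] -> levels [1 7 6 6]
Step 2: flows [2->0,1->2,2=3] -> levels [2 6 6 6]
Step 3: flows [2->0,1=2,2=3] -> levels [3 6 5 6]
Step 4: flows [2->0,1->2,3->2] -> levels [4 5 6 5]
Step 5: flows [2->0,2->1,2->3] -> levels [5 6 3 6]
Tank 2 first reaches <=3 at step 5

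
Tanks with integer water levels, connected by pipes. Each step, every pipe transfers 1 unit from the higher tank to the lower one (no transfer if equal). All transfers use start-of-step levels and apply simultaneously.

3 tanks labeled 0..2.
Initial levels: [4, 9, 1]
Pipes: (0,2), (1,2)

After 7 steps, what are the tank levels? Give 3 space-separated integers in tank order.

Step 1: flows [0->2,1->2] -> levels [3 8 3]
Step 2: flows [0=2,1->2] -> levels [3 7 4]
Step 3: flows [2->0,1->2] -> levels [4 6 4]
Step 4: flows [0=2,1->2] -> levels [4 5 5]
Step 5: flows [2->0,1=2] -> levels [5 5 4]
Step 6: flows [0->2,1->2] -> levels [4 4 6]
Step 7: flows [2->0,2->1] -> levels [5 5 4]

Answer: 5 5 4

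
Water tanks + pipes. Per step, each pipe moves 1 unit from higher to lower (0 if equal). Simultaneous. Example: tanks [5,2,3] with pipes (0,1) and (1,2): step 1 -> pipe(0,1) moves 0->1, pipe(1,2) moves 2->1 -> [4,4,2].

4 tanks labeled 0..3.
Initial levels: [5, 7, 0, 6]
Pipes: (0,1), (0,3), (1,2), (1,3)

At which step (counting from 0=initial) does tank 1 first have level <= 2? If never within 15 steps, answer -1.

Step 1: flows [1->0,3->0,1->2,1->3] -> levels [7 4 1 6]
Step 2: flows [0->1,0->3,1->2,3->1] -> levels [5 5 2 6]
Step 3: flows [0=1,3->0,1->2,3->1] -> levels [6 5 3 4]
Step 4: flows [0->1,0->3,1->2,1->3] -> levels [4 4 4 6]
Step 5: flows [0=1,3->0,1=2,3->1] -> levels [5 5 4 4]
Step 6: flows [0=1,0->3,1->2,1->3] -> levels [4 3 5 6]
Step 7: flows [0->1,3->0,2->1,3->1] -> levels [4 6 4 4]
Step 8: flows [1->0,0=3,1->2,1->3] -> levels [5 3 5 5]
Step 9: flows [0->1,0=3,2->1,3->1] -> levels [4 6 4 4]
  -> period-2 cycle (repeats step 7); tank 1 never drops to <=2
Tank 1 never reaches <=2 within 15 steps

Answer: -1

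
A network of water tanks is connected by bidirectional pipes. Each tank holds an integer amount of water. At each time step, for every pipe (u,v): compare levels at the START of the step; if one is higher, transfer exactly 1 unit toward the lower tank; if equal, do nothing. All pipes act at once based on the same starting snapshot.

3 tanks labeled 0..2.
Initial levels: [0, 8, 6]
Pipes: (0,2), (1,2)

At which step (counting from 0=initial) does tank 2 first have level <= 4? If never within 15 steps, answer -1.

Answer: 5

Derivation:
Step 1: flows [2->0,1->2] -> levels [1 7 6]
Step 2: flows [2->0,1->2] -> levels [2 6 6]
Step 3: flows [2->0,1=2] -> levels [3 6 5]
Step 4: flows [2->0,1->2] -> levels [4 5 5]
Step 5: flows [2->0,1=2] -> levels [5 5 4]
Tank 2 first reaches <=4 at step 5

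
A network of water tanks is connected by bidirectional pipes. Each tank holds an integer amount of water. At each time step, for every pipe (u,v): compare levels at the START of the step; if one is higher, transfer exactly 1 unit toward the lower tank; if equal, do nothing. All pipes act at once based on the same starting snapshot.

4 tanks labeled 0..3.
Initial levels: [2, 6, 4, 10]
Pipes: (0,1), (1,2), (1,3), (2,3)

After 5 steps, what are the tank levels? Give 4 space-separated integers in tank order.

Step 1: flows [1->0,1->2,3->1,3->2] -> levels [3 5 6 8]
Step 2: flows [1->0,2->1,3->1,3->2] -> levels [4 6 6 6]
Step 3: flows [1->0,1=2,1=3,2=3] -> levels [5 5 6 6]
Step 4: flows [0=1,2->1,3->1,2=3] -> levels [5 7 5 5]
Step 5: flows [1->0,1->2,1->3,2=3] -> levels [6 4 6 6]

Answer: 6 4 6 6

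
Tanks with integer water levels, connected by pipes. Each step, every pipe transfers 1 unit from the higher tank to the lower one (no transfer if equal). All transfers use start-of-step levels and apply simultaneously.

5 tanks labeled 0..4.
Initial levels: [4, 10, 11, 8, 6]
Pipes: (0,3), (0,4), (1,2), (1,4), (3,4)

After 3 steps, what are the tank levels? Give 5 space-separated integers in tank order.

Answer: 6 9 9 6 9

Derivation:
Step 1: flows [3->0,4->0,2->1,1->4,3->4] -> levels [6 10 10 6 7]
Step 2: flows [0=3,4->0,1=2,1->4,4->3] -> levels [7 9 10 7 6]
Step 3: flows [0=3,0->4,2->1,1->4,3->4] -> levels [6 9 9 6 9]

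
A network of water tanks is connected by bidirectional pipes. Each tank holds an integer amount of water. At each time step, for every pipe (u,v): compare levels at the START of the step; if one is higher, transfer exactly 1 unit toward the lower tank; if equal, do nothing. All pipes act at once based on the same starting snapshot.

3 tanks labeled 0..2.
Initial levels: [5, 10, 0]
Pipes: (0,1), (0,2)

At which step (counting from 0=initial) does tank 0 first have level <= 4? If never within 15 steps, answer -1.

Answer: -1

Derivation:
Step 1: flows [1->0,0->2] -> levels [5 9 1]
Step 2: flows [1->0,0->2] -> levels [5 8 2]
Step 3: flows [1->0,0->2] -> levels [5 7 3]
Step 4: flows [1->0,0->2] -> levels [5 6 4]
Step 5: flows [1->0,0->2] -> levels [5 5 5]
Step 6: flows [0=1,0=2] -> levels [5 5 5]
  -> stable; tank 0 stays at 5 > 4
Tank 0 never reaches <=4 within 15 steps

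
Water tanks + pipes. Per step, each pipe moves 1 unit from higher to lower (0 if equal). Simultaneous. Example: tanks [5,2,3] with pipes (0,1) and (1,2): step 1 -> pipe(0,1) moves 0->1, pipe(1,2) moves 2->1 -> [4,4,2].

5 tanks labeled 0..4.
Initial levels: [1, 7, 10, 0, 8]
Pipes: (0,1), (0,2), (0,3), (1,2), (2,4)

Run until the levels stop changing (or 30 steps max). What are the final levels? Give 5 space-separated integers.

Step 1: flows [1->0,2->0,0->3,2->1,2->4] -> levels [2 7 7 1 9]
Step 2: flows [1->0,2->0,0->3,1=2,4->2] -> levels [3 6 7 2 8]
Step 3: flows [1->0,2->0,0->3,2->1,4->2] -> levels [4 6 6 3 7]
Step 4: flows [1->0,2->0,0->3,1=2,4->2] -> levels [5 5 6 4 6]
Step 5: flows [0=1,2->0,0->3,2->1,2=4] -> levels [5 6 4 5 6]
Step 6: flows [1->0,0->2,0=3,1->2,4->2] -> levels [5 4 7 5 5]
Step 7: flows [0->1,2->0,0=3,2->1,2->4] -> levels [5 6 4 5 6]
  -> period-2 cycle: step 7 state = step 5 state; never stabilizes
  -> state at step 30: (30-5) mod 2 = 1, same as step 6 -> [5 4 7 5 5]

Answer: 5 4 7 5 5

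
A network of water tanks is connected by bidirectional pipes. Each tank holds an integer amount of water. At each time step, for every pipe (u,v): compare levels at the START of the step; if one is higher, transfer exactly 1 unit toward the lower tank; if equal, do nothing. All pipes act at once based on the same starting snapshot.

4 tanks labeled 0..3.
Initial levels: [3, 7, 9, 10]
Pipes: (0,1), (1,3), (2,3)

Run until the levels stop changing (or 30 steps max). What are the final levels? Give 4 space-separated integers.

Step 1: flows [1->0,3->1,3->2] -> levels [4 7 10 8]
Step 2: flows [1->0,3->1,2->3] -> levels [5 7 9 8]
Step 3: flows [1->0,3->1,2->3] -> levels [6 7 8 8]
Step 4: flows [1->0,3->1,2=3] -> levels [7 7 8 7]
Step 5: flows [0=1,1=3,2->3] -> levels [7 7 7 8]
Step 6: flows [0=1,3->1,3->2] -> levels [7 8 8 6]
Step 7: flows [1->0,1->3,2->3] -> levels [8 6 7 8]
Step 8: flows [0->1,3->1,3->2] -> levels [7 8 8 6]
  -> period-2 cycle: step 8 state = step 6 state; never stabilizes
  -> state at step 30: (30-6) mod 2 = 0, same as step 6 -> [7 8 8 6]

Answer: 7 8 8 6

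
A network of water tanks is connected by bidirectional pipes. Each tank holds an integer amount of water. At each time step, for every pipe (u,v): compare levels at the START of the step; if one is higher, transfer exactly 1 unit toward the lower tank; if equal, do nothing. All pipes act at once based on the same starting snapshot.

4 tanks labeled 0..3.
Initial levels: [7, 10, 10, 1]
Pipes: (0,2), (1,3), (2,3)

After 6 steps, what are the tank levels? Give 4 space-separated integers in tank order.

Answer: 7 7 7 7

Derivation:
Step 1: flows [2->0,1->3,2->3] -> levels [8 9 8 3]
Step 2: flows [0=2,1->3,2->3] -> levels [8 8 7 5]
Step 3: flows [0->2,1->3,2->3] -> levels [7 7 7 7]
Step 4: flows [0=2,1=3,2=3] -> levels [7 7 7 7]
  -> stable; steps 5..6 unchanged -> [7 7 7 7]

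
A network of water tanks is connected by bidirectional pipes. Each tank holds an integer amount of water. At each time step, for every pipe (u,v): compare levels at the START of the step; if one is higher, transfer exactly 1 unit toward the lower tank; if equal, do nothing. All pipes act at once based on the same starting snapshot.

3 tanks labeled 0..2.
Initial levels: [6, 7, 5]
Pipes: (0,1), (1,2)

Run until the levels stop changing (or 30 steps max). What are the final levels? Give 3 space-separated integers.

Step 1: flows [1->0,1->2] -> levels [7 5 6]
Step 2: flows [0->1,2->1] -> levels [6 7 5]
  -> period-2 cycle: step 2 state = step 0 state; never stabilizes
  -> state at step 30: (30-0) mod 2 = 0, same as step 0 -> [6 7 5]

Answer: 6 7 5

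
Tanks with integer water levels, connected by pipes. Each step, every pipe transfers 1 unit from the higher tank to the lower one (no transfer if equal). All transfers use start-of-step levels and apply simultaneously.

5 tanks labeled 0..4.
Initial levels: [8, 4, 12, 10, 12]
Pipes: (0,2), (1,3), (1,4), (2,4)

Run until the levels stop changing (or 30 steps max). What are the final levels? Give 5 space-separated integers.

Step 1: flows [2->0,3->1,4->1,2=4] -> levels [9 6 11 9 11]
Step 2: flows [2->0,3->1,4->1,2=4] -> levels [10 8 10 8 10]
Step 3: flows [0=2,1=3,4->1,2=4] -> levels [10 9 10 8 9]
Step 4: flows [0=2,1->3,1=4,2->4] -> levels [10 8 9 9 10]
Step 5: flows [0->2,3->1,4->1,4->2] -> levels [9 10 11 8 8]
Step 6: flows [2->0,1->3,1->4,2->4] -> levels [10 8 9 9 10]
  -> period-2 cycle: step 6 state = step 4 state; never stabilizes
  -> state at step 30: (30-4) mod 2 = 0, same as step 4 -> [10 8 9 9 10]

Answer: 10 8 9 9 10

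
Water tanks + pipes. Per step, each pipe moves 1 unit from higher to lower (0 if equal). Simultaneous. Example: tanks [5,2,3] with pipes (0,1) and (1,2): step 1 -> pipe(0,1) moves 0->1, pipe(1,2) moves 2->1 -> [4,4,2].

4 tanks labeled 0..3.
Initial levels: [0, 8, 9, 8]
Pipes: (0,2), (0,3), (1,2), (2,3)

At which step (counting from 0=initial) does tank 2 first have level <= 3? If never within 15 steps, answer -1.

Step 1: flows [2->0,3->0,2->1,2->3] -> levels [2 9 6 8]
Step 2: flows [2->0,3->0,1->2,3->2] -> levels [4 8 7 6]
Step 3: flows [2->0,3->0,1->2,2->3] -> levels [6 7 6 6]
Step 4: flows [0=2,0=3,1->2,2=3] -> levels [6 6 7 6]
Step 5: flows [2->0,0=3,2->1,2->3] -> levels [7 7 4 7]
Step 6: flows [0->2,0=3,1->2,3->2] -> levels [6 6 7 6]
  -> period-2 cycle (repeats step 4); tank 2 never drops to <=3
Tank 2 never reaches <=3 within 15 steps

Answer: -1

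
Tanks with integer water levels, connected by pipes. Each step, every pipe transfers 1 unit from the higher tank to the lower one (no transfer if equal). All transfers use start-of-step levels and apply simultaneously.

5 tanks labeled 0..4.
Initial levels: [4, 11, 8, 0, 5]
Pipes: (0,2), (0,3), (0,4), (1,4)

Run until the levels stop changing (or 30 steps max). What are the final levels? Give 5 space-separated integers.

Step 1: flows [2->0,0->3,4->0,1->4] -> levels [5 10 7 1 5]
Step 2: flows [2->0,0->3,0=4,1->4] -> levels [5 9 6 2 6]
Step 3: flows [2->0,0->3,4->0,1->4] -> levels [6 8 5 3 6]
Step 4: flows [0->2,0->3,0=4,1->4] -> levels [4 7 6 4 7]
Step 5: flows [2->0,0=3,4->0,1=4] -> levels [6 7 5 4 6]
Step 6: flows [0->2,0->3,0=4,1->4] -> levels [4 6 6 5 7]
Step 7: flows [2->0,3->0,4->0,4->1] -> levels [7 7 5 4 5]
Step 8: flows [0->2,0->3,0->4,1->4] -> levels [4 6 6 5 7]
  -> period-2 cycle: step 8 state = step 6 state; never stabilizes
  -> state at step 30: (30-6) mod 2 = 0, same as step 6 -> [4 6 6 5 7]

Answer: 4 6 6 5 7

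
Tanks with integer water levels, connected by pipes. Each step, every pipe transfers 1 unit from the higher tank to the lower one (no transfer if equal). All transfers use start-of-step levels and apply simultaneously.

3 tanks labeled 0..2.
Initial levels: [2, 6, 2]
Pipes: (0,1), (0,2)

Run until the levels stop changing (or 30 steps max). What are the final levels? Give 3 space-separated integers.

Answer: 2 4 4

Derivation:
Step 1: flows [1->0,0=2] -> levels [3 5 2]
Step 2: flows [1->0,0->2] -> levels [3 4 3]
Step 3: flows [1->0,0=2] -> levels [4 3 3]
Step 4: flows [0->1,0->2] -> levels [2 4 4]
Step 5: flows [1->0,2->0] -> levels [4 3 3]
  -> period-2 cycle: step 5 state = step 3 state; never stabilizes
  -> state at step 30: (30-3) mod 2 = 1, same as step 4 -> [2 4 4]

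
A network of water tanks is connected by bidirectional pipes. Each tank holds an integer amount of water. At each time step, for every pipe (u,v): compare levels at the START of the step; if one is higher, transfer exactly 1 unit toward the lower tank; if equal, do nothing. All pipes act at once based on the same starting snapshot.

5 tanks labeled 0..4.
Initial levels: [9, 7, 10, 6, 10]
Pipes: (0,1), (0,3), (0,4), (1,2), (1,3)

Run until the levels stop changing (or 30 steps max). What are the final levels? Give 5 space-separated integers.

Answer: 9 9 8 8 8

Derivation:
Step 1: flows [0->1,0->3,4->0,2->1,1->3] -> levels [8 8 9 8 9]
Step 2: flows [0=1,0=3,4->0,2->1,1=3] -> levels [9 9 8 8 8]
Step 3: flows [0=1,0->3,0->4,1->2,1->3] -> levels [7 7 9 10 9]
Step 4: flows [0=1,3->0,4->0,2->1,3->1] -> levels [9 9 8 8 8]
  -> period-2 cycle: step 4 state = step 2 state; never stabilizes
  -> state at step 30: (30-2) mod 2 = 0, same as step 2 -> [9 9 8 8 8]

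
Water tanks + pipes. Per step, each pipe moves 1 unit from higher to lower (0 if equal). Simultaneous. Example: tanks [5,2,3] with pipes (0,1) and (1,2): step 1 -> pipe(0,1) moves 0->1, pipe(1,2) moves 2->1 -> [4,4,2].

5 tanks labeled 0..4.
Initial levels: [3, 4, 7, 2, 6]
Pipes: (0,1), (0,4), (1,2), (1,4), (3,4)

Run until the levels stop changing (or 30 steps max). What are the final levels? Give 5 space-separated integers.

Answer: 4 5 4 3 6

Derivation:
Step 1: flows [1->0,4->0,2->1,4->1,4->3] -> levels [5 5 6 3 3]
Step 2: flows [0=1,0->4,2->1,1->4,3=4] -> levels [4 5 5 3 5]
Step 3: flows [1->0,4->0,1=2,1=4,4->3] -> levels [6 4 5 4 3]
Step 4: flows [0->1,0->4,2->1,1->4,3->4] -> levels [4 5 4 3 6]
Step 5: flows [1->0,4->0,1->2,4->1,4->3] -> levels [6 4 5 4 3]
  -> period-2 cycle: step 5 state = step 3 state; never stabilizes
  -> state at step 30: (30-3) mod 2 = 1, same as step 4 -> [4 5 4 3 6]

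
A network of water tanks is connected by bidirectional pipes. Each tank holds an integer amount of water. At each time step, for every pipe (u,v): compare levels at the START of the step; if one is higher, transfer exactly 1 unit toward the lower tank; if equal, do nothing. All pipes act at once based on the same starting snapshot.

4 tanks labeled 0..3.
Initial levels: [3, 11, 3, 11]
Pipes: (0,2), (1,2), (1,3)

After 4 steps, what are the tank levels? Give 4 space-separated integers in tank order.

Answer: 5 9 5 9

Derivation:
Step 1: flows [0=2,1->2,1=3] -> levels [3 10 4 11]
Step 2: flows [2->0,1->2,3->1] -> levels [4 10 4 10]
Step 3: flows [0=2,1->2,1=3] -> levels [4 9 5 10]
Step 4: flows [2->0,1->2,3->1] -> levels [5 9 5 9]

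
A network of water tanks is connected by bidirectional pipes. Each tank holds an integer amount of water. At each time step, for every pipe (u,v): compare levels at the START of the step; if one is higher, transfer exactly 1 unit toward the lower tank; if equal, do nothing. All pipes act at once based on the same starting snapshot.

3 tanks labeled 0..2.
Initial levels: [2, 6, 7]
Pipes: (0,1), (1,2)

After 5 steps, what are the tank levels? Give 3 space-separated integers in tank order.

Answer: 5 5 5

Derivation:
Step 1: flows [1->0,2->1] -> levels [3 6 6]
Step 2: flows [1->0,1=2] -> levels [4 5 6]
Step 3: flows [1->0,2->1] -> levels [5 5 5]
Step 4: flows [0=1,1=2] -> levels [5 5 5]
  -> stable; steps 5..5 unchanged -> [5 5 5]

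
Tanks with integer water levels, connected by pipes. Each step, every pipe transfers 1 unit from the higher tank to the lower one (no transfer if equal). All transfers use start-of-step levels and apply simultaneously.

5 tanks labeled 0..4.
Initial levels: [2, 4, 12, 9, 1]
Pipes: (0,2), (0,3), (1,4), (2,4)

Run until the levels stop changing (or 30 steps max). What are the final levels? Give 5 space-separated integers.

Step 1: flows [2->0,3->0,1->4,2->4] -> levels [4 3 10 8 3]
Step 2: flows [2->0,3->0,1=4,2->4] -> levels [6 3 8 7 4]
Step 3: flows [2->0,3->0,4->1,2->4] -> levels [8 4 6 6 4]
Step 4: flows [0->2,0->3,1=4,2->4] -> levels [6 4 6 7 5]
Step 5: flows [0=2,3->0,4->1,2->4] -> levels [7 5 5 6 5]
Step 6: flows [0->2,0->3,1=4,2=4] -> levels [5 5 6 7 5]
Step 7: flows [2->0,3->0,1=4,2->4] -> levels [7 5 4 6 6]
Step 8: flows [0->2,0->3,4->1,4->2] -> levels [5 6 6 7 4]
Step 9: flows [2->0,3->0,1->4,2->4] -> levels [7 5 4 6 6]
  -> period-2 cycle: step 9 state = step 7 state; never stabilizes
  -> state at step 30: (30-7) mod 2 = 1, same as step 8 -> [5 6 6 7 4]

Answer: 5 6 6 7 4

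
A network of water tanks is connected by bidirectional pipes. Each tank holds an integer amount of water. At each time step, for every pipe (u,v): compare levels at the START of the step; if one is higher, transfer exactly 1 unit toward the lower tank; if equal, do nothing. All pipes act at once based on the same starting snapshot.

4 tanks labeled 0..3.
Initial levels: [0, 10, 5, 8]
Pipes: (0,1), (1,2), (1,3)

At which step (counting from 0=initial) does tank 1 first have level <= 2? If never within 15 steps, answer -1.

Step 1: flows [1->0,1->2,1->3] -> levels [1 7 6 9]
Step 2: flows [1->0,1->2,3->1] -> levels [2 6 7 8]
Step 3: flows [1->0,2->1,3->1] -> levels [3 7 6 7]
Step 4: flows [1->0,1->2,1=3] -> levels [4 5 7 7]
Step 5: flows [1->0,2->1,3->1] -> levels [5 6 6 6]
Step 6: flows [1->0,1=2,1=3] -> levels [6 5 6 6]
Step 7: flows [0->1,2->1,3->1] -> levels [5 8 5 5]
Step 8: flows [1->0,1->2,1->3] -> levels [6 5 6 6]
  -> period-2 cycle (repeats step 6); tank 1 never drops to <=2
Tank 1 never reaches <=2 within 15 steps

Answer: -1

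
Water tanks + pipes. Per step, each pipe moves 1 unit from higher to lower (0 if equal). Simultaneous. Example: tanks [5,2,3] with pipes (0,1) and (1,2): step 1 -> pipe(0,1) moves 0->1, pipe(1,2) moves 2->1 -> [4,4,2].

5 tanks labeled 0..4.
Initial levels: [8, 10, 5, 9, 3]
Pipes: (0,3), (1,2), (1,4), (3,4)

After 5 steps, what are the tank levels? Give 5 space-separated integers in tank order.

Step 1: flows [3->0,1->2,1->4,3->4] -> levels [9 8 6 7 5]
Step 2: flows [0->3,1->2,1->4,3->4] -> levels [8 6 7 7 7]
Step 3: flows [0->3,2->1,4->1,3=4] -> levels [7 8 6 8 6]
Step 4: flows [3->0,1->2,1->4,3->4] -> levels [8 6 7 6 8]
Step 5: flows [0->3,2->1,4->1,4->3] -> levels [7 8 6 8 6]

Answer: 7 8 6 8 6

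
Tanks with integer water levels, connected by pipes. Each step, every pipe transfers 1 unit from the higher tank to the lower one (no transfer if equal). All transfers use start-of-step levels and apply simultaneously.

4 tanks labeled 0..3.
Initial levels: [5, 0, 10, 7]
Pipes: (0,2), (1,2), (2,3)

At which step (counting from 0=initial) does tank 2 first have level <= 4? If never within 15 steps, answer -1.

Answer: 4

Derivation:
Step 1: flows [2->0,2->1,2->3] -> levels [6 1 7 8]
Step 2: flows [2->0,2->1,3->2] -> levels [7 2 6 7]
Step 3: flows [0->2,2->1,3->2] -> levels [6 3 7 6]
Step 4: flows [2->0,2->1,2->3] -> levels [7 4 4 7]
Tank 2 first reaches <=4 at step 4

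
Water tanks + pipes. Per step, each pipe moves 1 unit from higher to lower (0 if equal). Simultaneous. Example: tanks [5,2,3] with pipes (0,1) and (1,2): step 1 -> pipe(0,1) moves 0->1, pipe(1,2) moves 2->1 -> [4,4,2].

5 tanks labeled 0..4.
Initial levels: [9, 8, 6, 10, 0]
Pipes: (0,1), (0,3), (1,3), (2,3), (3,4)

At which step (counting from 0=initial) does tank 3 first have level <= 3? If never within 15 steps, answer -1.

Answer: -1

Derivation:
Step 1: flows [0->1,3->0,3->1,3->2,3->4] -> levels [9 10 7 6 1]
Step 2: flows [1->0,0->3,1->3,2->3,3->4] -> levels [9 8 6 8 2]
Step 3: flows [0->1,0->3,1=3,3->2,3->4] -> levels [7 9 7 7 3]
Step 4: flows [1->0,0=3,1->3,2=3,3->4] -> levels [8 7 7 7 4]
Step 5: flows [0->1,0->3,1=3,2=3,3->4] -> levels [6 8 7 7 5]
Step 6: flows [1->0,3->0,1->3,2=3,3->4] -> levels [8 6 7 6 6]
Step 7: flows [0->1,0->3,1=3,2->3,3=4] -> levels [6 7 6 8 6]
Step 8: flows [1->0,3->0,3->1,3->2,3->4] -> levels [8 7 7 4 7]
Step 9: flows [0->1,0->3,1->3,2->3,4->3] -> levels [6 7 6 8 6]
  -> period-2 cycle (repeats step 7); tank 3 never drops to <=3
Tank 3 never reaches <=3 within 15 steps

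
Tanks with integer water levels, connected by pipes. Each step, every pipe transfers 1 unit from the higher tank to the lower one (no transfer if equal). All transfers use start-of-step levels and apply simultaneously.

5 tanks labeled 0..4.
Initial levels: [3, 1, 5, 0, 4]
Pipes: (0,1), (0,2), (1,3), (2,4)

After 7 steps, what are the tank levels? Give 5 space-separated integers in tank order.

Step 1: flows [0->1,2->0,1->3,2->4] -> levels [3 1 3 1 5]
Step 2: flows [0->1,0=2,1=3,4->2] -> levels [2 2 4 1 4]
Step 3: flows [0=1,2->0,1->3,2=4] -> levels [3 1 3 2 4]
Step 4: flows [0->1,0=2,3->1,4->2] -> levels [2 3 4 1 3]
Step 5: flows [1->0,2->0,1->3,2->4] -> levels [4 1 2 2 4]
Step 6: flows [0->1,0->2,3->1,4->2] -> levels [2 3 4 1 3]
  -> period-2 cycle: step 6 state = step 4 state
  -> state at step 7: (7-4) mod 2 = 1, same as step 5 -> [4 1 2 2 4]

Answer: 4 1 2 2 4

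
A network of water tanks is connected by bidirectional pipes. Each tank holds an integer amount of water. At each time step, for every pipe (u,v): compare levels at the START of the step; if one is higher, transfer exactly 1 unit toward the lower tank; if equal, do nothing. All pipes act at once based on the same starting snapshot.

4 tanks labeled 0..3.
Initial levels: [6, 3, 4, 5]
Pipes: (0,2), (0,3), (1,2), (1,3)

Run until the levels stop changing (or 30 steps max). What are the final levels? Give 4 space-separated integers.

Answer: 5 4 5 4

Derivation:
Step 1: flows [0->2,0->3,2->1,3->1] -> levels [4 5 4 5]
Step 2: flows [0=2,3->0,1->2,1=3] -> levels [5 4 5 4]
Step 3: flows [0=2,0->3,2->1,1=3] -> levels [4 5 4 5]
  -> period-2 cycle: step 3 state = step 1 state; never stabilizes
  -> state at step 30: (30-1) mod 2 = 1, same as step 2 -> [5 4 5 4]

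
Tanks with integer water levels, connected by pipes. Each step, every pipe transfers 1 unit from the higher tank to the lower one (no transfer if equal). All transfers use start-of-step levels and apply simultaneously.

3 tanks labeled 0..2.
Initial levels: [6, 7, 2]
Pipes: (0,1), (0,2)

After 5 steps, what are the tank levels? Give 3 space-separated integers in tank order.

Answer: 5 5 5

Derivation:
Step 1: flows [1->0,0->2] -> levels [6 6 3]
Step 2: flows [0=1,0->2] -> levels [5 6 4]
Step 3: flows [1->0,0->2] -> levels [5 5 5]
Step 4: flows [0=1,0=2] -> levels [5 5 5]
  -> stable; steps 5..5 unchanged -> [5 5 5]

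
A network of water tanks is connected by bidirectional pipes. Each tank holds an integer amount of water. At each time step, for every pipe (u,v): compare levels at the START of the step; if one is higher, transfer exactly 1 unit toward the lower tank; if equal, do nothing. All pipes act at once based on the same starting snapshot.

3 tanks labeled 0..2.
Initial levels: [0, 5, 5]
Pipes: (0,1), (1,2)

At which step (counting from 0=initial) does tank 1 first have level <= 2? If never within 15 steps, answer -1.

Step 1: flows [1->0,1=2] -> levels [1 4 5]
Step 2: flows [1->0,2->1] -> levels [2 4 4]
Step 3: flows [1->0,1=2] -> levels [3 3 4]
Step 4: flows [0=1,2->1] -> levels [3 4 3]
Step 5: flows [1->0,1->2] -> levels [4 2 4]
Tank 1 first reaches <=2 at step 5

Answer: 5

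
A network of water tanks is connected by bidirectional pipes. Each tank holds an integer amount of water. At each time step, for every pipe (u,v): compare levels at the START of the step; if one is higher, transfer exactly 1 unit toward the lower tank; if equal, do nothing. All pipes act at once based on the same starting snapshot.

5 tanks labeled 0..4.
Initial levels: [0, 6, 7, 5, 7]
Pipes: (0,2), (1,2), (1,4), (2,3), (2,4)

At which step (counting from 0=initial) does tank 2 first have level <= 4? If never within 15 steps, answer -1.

Step 1: flows [2->0,2->1,4->1,2->3,2=4] -> levels [1 8 4 6 6]
Tank 2 first reaches <=4 at step 1

Answer: 1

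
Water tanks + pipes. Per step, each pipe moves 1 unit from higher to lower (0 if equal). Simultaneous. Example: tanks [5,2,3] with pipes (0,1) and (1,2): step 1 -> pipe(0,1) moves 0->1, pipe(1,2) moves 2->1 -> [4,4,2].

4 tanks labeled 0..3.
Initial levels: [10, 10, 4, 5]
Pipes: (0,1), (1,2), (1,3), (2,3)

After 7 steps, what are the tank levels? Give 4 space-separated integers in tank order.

Step 1: flows [0=1,1->2,1->3,3->2] -> levels [10 8 6 5]
Step 2: flows [0->1,1->2,1->3,2->3] -> levels [9 7 6 7]
Step 3: flows [0->1,1->2,1=3,3->2] -> levels [8 7 8 6]
Step 4: flows [0->1,2->1,1->3,2->3] -> levels [7 8 6 8]
Step 5: flows [1->0,1->2,1=3,3->2] -> levels [8 6 8 7]
Step 6: flows [0->1,2->1,3->1,2->3] -> levels [7 9 6 7]
Step 7: flows [1->0,1->2,1->3,3->2] -> levels [8 6 8 7]

Answer: 8 6 8 7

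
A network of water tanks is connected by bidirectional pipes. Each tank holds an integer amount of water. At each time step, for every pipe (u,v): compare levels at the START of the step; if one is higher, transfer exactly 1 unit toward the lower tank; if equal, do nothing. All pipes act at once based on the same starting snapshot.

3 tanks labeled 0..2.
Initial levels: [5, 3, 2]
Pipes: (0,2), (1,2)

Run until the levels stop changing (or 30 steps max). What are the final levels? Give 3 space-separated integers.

Answer: 4 4 2

Derivation:
Step 1: flows [0->2,1->2] -> levels [4 2 4]
Step 2: flows [0=2,2->1] -> levels [4 3 3]
Step 3: flows [0->2,1=2] -> levels [3 3 4]
Step 4: flows [2->0,2->1] -> levels [4 4 2]
Step 5: flows [0->2,1->2] -> levels [3 3 4]
  -> period-2 cycle: step 5 state = step 3 state; never stabilizes
  -> state at step 30: (30-3) mod 2 = 1, same as step 4 -> [4 4 2]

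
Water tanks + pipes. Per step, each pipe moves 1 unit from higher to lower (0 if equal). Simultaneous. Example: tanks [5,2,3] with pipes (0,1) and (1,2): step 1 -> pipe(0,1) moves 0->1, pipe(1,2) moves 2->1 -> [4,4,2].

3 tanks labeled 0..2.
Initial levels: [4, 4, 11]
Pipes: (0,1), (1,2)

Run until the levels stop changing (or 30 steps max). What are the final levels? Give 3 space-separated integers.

Step 1: flows [0=1,2->1] -> levels [4 5 10]
Step 2: flows [1->0,2->1] -> levels [5 5 9]
Step 3: flows [0=1,2->1] -> levels [5 6 8]
Step 4: flows [1->0,2->1] -> levels [6 6 7]
Step 5: flows [0=1,2->1] -> levels [6 7 6]
Step 6: flows [1->0,1->2] -> levels [7 5 7]
Step 7: flows [0->1,2->1] -> levels [6 7 6]
  -> period-2 cycle: step 7 state = step 5 state; never stabilizes
  -> state at step 30: (30-5) mod 2 = 1, same as step 6 -> [7 5 7]

Answer: 7 5 7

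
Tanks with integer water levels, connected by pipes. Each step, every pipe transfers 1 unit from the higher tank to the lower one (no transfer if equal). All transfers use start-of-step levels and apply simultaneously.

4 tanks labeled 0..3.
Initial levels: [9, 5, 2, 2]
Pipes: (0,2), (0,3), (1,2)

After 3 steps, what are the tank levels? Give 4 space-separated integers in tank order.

Step 1: flows [0->2,0->3,1->2] -> levels [7 4 4 3]
Step 2: flows [0->2,0->3,1=2] -> levels [5 4 5 4]
Step 3: flows [0=2,0->3,2->1] -> levels [4 5 4 5]

Answer: 4 5 4 5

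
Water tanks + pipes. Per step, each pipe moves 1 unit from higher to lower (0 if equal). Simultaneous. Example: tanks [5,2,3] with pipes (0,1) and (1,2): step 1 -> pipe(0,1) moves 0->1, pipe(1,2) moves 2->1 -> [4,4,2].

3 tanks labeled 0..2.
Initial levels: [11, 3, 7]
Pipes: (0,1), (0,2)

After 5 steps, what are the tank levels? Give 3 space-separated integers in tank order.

Answer: 7 7 7

Derivation:
Step 1: flows [0->1,0->2] -> levels [9 4 8]
Step 2: flows [0->1,0->2] -> levels [7 5 9]
Step 3: flows [0->1,2->0] -> levels [7 6 8]
Step 4: flows [0->1,2->0] -> levels [7 7 7]
Step 5: flows [0=1,0=2] -> levels [7 7 7]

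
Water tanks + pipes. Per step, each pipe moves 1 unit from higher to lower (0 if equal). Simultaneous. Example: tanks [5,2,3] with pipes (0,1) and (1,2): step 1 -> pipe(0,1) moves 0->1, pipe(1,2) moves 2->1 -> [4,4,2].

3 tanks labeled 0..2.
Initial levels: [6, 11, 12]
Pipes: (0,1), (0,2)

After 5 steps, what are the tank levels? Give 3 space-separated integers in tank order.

Answer: 9 10 10

Derivation:
Step 1: flows [1->0,2->0] -> levels [8 10 11]
Step 2: flows [1->0,2->0] -> levels [10 9 10]
Step 3: flows [0->1,0=2] -> levels [9 10 10]
Step 4: flows [1->0,2->0] -> levels [11 9 9]
Step 5: flows [0->1,0->2] -> levels [9 10 10]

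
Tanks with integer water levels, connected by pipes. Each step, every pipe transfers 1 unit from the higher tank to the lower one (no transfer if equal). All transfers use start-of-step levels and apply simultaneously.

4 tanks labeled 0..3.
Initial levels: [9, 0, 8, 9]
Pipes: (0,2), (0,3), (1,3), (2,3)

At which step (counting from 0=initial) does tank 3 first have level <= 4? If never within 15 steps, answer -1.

Answer: -1

Derivation:
Step 1: flows [0->2,0=3,3->1,3->2] -> levels [8 1 10 7]
Step 2: flows [2->0,0->3,3->1,2->3] -> levels [8 2 8 8]
Step 3: flows [0=2,0=3,3->1,2=3] -> levels [8 3 8 7]
Step 4: flows [0=2,0->3,3->1,2->3] -> levels [7 4 7 8]
Step 5: flows [0=2,3->0,3->1,3->2] -> levels [8 5 8 5]
Step 6: flows [0=2,0->3,1=3,2->3] -> levels [7 5 7 7]
Step 7: flows [0=2,0=3,3->1,2=3] -> levels [7 6 7 6]
Step 8: flows [0=2,0->3,1=3,2->3] -> levels [6 6 6 8]
Step 9: flows [0=2,3->0,3->1,3->2] -> levels [7 7 7 5]
Step 10: flows [0=2,0->3,1->3,2->3] -> levels [6 6 6 8]
  -> period-2 cycle (repeats step 8); tank 3 never drops to <=4
Tank 3 never reaches <=4 within 15 steps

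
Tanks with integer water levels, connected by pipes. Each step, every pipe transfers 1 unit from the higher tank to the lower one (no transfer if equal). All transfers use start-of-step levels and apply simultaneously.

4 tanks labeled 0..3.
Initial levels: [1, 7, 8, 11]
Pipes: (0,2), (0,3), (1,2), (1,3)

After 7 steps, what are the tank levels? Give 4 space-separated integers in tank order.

Answer: 8 8 6 5

Derivation:
Step 1: flows [2->0,3->0,2->1,3->1] -> levels [3 9 6 9]
Step 2: flows [2->0,3->0,1->2,1=3] -> levels [5 8 6 8]
Step 3: flows [2->0,3->0,1->2,1=3] -> levels [7 7 6 7]
Step 4: flows [0->2,0=3,1->2,1=3] -> levels [6 6 8 7]
Step 5: flows [2->0,3->0,2->1,3->1] -> levels [8 8 6 5]
Step 6: flows [0->2,0->3,1->2,1->3] -> levels [6 6 8 7]
  -> period-2 cycle: step 6 state = step 4 state
  -> state at step 7: (7-4) mod 2 = 1, same as step 5 -> [8 8 6 5]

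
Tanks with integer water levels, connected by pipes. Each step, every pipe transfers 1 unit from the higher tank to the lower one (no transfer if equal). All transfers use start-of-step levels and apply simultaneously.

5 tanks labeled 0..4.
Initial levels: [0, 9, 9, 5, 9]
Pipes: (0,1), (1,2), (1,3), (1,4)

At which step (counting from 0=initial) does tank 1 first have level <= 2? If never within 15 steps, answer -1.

Step 1: flows [1->0,1=2,1->3,1=4] -> levels [1 7 9 6 9]
Step 2: flows [1->0,2->1,1->3,4->1] -> levels [2 7 8 7 8]
Step 3: flows [1->0,2->1,1=3,4->1] -> levels [3 8 7 7 7]
Step 4: flows [1->0,1->2,1->3,1->4] -> levels [4 4 8 8 8]
Step 5: flows [0=1,2->1,3->1,4->1] -> levels [4 7 7 7 7]
Step 6: flows [1->0,1=2,1=3,1=4] -> levels [5 6 7 7 7]
Step 7: flows [1->0,2->1,3->1,4->1] -> levels [6 8 6 6 6]
Step 8: flows [1->0,1->2,1->3,1->4] -> levels [7 4 7 7 7]
Step 9: flows [0->1,2->1,3->1,4->1] -> levels [6 8 6 6 6]
  -> period-2 cycle (repeats step 7); tank 1 never drops to <=2
Tank 1 never reaches <=2 within 15 steps

Answer: -1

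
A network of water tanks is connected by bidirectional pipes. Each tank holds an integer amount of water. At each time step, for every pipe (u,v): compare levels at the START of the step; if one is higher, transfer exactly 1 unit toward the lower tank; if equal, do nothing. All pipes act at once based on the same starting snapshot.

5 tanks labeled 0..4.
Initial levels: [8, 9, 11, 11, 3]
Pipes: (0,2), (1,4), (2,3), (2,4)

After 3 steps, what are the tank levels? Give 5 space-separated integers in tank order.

Step 1: flows [2->0,1->4,2=3,2->4] -> levels [9 8 9 11 5]
Step 2: flows [0=2,1->4,3->2,2->4] -> levels [9 7 9 10 7]
Step 3: flows [0=2,1=4,3->2,2->4] -> levels [9 7 9 9 8]

Answer: 9 7 9 9 8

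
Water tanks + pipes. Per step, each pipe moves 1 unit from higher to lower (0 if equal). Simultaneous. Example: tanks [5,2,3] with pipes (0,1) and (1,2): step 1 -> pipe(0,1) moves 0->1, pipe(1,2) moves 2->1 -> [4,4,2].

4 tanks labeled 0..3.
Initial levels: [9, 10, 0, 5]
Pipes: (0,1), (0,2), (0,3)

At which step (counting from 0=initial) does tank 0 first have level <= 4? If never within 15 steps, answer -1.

Step 1: flows [1->0,0->2,0->3] -> levels [8 9 1 6]
Step 2: flows [1->0,0->2,0->3] -> levels [7 8 2 7]
Step 3: flows [1->0,0->2,0=3] -> levels [7 7 3 7]
Step 4: flows [0=1,0->2,0=3] -> levels [6 7 4 7]
Step 5: flows [1->0,0->2,3->0] -> levels [7 6 5 6]
Step 6: flows [0->1,0->2,0->3] -> levels [4 7 6 7]
Tank 0 first reaches <=4 at step 6

Answer: 6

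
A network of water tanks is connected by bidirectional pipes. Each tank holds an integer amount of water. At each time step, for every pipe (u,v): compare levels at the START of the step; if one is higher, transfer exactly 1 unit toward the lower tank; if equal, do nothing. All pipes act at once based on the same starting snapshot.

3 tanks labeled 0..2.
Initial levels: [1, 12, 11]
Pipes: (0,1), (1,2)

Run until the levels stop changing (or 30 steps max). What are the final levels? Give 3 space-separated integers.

Answer: 8 8 8

Derivation:
Step 1: flows [1->0,1->2] -> levels [2 10 12]
Step 2: flows [1->0,2->1] -> levels [3 10 11]
Step 3: flows [1->0,2->1] -> levels [4 10 10]
Step 4: flows [1->0,1=2] -> levels [5 9 10]
Step 5: flows [1->0,2->1] -> levels [6 9 9]
Step 6: flows [1->0,1=2] -> levels [7 8 9]
Step 7: flows [1->0,2->1] -> levels [8 8 8]
Step 8: flows [0=1,1=2] -> levels [8 8 8]
  -> stable (no change)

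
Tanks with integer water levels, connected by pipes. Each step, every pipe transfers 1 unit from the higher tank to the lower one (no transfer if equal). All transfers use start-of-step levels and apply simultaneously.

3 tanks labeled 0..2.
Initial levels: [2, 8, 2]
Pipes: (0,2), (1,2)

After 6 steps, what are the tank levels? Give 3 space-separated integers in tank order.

Step 1: flows [0=2,1->2] -> levels [2 7 3]
Step 2: flows [2->0,1->2] -> levels [3 6 3]
Step 3: flows [0=2,1->2] -> levels [3 5 4]
Step 4: flows [2->0,1->2] -> levels [4 4 4]
Step 5: flows [0=2,1=2] -> levels [4 4 4]
  -> stable; steps 6..6 unchanged -> [4 4 4]

Answer: 4 4 4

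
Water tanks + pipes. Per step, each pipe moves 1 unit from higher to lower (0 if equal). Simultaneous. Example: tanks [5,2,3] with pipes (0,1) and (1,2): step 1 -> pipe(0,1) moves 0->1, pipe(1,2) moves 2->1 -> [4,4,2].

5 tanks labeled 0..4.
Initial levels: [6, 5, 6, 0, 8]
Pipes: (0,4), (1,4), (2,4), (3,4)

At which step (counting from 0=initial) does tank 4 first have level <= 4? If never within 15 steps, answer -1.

Step 1: flows [4->0,4->1,4->2,4->3] -> levels [7 6 7 1 4]
Tank 4 first reaches <=4 at step 1

Answer: 1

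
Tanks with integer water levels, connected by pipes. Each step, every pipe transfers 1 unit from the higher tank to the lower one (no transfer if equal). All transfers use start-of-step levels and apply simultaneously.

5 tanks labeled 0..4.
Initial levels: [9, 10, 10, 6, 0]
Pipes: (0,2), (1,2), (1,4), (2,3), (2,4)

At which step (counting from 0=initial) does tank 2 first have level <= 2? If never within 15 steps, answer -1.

Answer: -1

Derivation:
Step 1: flows [2->0,1=2,1->4,2->3,2->4] -> levels [10 9 7 7 2]
Step 2: flows [0->2,1->2,1->4,2=3,2->4] -> levels [9 7 8 7 4]
Step 3: flows [0->2,2->1,1->4,2->3,2->4] -> levels [8 7 6 8 6]
Step 4: flows [0->2,1->2,1->4,3->2,2=4] -> levels [7 5 9 7 7]
Step 5: flows [2->0,2->1,4->1,2->3,2->4] -> levels [8 7 5 8 7]
Step 6: flows [0->2,1->2,1=4,3->2,4->2] -> levels [7 6 9 7 6]
Step 7: flows [2->0,2->1,1=4,2->3,2->4] -> levels [8 7 5 8 7]
  -> period-2 cycle (repeats step 5); tank 2 never drops to <=2
Tank 2 never reaches <=2 within 15 steps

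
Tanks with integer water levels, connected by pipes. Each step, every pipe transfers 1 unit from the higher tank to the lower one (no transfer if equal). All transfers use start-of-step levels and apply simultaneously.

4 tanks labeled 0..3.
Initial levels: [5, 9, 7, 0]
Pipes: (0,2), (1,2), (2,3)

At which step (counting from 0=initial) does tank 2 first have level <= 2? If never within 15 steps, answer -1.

Step 1: flows [2->0,1->2,2->3] -> levels [6 8 6 1]
Step 2: flows [0=2,1->2,2->3] -> levels [6 7 6 2]
Step 3: flows [0=2,1->2,2->3] -> levels [6 6 6 3]
Step 4: flows [0=2,1=2,2->3] -> levels [6 6 5 4]
Step 5: flows [0->2,1->2,2->3] -> levels [5 5 6 5]
Step 6: flows [2->0,2->1,2->3] -> levels [6 6 3 6]
Step 7: flows [0->2,1->2,3->2] -> levels [5 5 6 5]
  -> period-2 cycle (repeats step 5); tank 2 never drops to <=2
Tank 2 never reaches <=2 within 15 steps

Answer: -1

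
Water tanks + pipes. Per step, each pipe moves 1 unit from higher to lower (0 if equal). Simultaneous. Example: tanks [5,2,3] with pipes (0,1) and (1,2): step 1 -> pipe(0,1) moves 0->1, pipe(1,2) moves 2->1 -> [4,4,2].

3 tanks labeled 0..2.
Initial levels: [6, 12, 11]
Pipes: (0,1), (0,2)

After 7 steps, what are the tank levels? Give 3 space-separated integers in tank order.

Answer: 9 10 10

Derivation:
Step 1: flows [1->0,2->0] -> levels [8 11 10]
Step 2: flows [1->0,2->0] -> levels [10 10 9]
Step 3: flows [0=1,0->2] -> levels [9 10 10]
Step 4: flows [1->0,2->0] -> levels [11 9 9]
Step 5: flows [0->1,0->2] -> levels [9 10 10]
  -> period-2 cycle: step 5 state = step 3 state
  -> state at step 7: (7-3) mod 2 = 0, same as step 3 -> [9 10 10]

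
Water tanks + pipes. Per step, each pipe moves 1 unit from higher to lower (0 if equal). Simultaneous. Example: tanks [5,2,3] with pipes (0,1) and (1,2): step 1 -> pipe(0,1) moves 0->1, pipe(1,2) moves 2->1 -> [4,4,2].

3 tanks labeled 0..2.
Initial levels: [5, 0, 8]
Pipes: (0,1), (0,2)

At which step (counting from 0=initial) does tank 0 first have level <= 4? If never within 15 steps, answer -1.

Answer: 4

Derivation:
Step 1: flows [0->1,2->0] -> levels [5 1 7]
Step 2: flows [0->1,2->0] -> levels [5 2 6]
Step 3: flows [0->1,2->0] -> levels [5 3 5]
Step 4: flows [0->1,0=2] -> levels [4 4 5]
Tank 0 first reaches <=4 at step 4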